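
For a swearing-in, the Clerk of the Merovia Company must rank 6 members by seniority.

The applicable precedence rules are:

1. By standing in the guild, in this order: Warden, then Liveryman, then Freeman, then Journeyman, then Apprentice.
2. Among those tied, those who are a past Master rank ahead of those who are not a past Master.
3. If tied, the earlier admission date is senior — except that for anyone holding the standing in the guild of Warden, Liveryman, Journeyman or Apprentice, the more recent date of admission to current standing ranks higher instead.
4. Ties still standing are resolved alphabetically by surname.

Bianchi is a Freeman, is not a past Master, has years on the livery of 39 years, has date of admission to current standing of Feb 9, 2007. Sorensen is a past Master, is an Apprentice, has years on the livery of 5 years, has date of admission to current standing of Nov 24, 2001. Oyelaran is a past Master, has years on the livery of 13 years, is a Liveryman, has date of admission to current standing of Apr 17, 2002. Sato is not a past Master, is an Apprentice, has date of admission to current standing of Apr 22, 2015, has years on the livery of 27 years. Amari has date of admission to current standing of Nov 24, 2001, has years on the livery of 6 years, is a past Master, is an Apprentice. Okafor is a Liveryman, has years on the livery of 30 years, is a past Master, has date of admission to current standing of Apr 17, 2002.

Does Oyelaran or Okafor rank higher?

Okafor

By standing in the guild: Okafor and Oyelaran (Liveryman); then Bianchi (Freeman); then Amari, Sorensen and Sato (Apprentice).
Okafor and Oyelaran are each a past Master, so the next rule applies.
Okafor and Oyelaran both have date of admission to current standing Apr 17, 2002, so the next rule applies.
Among Okafor and Oyelaran, alphabetically by surname: Okafor before Oyelaran.
Among Amari, Sorensen and Sato, a past Master before not a past Master: Amari and Sorensen (a past Master) before Sato (not a past Master).
Amari and Sorensen both have date of admission to current standing Nov 24, 2001, so the next rule applies.
Among Amari and Sorensen, alphabetically by surname: Amari before Sorensen.
So Okafor takes precedence.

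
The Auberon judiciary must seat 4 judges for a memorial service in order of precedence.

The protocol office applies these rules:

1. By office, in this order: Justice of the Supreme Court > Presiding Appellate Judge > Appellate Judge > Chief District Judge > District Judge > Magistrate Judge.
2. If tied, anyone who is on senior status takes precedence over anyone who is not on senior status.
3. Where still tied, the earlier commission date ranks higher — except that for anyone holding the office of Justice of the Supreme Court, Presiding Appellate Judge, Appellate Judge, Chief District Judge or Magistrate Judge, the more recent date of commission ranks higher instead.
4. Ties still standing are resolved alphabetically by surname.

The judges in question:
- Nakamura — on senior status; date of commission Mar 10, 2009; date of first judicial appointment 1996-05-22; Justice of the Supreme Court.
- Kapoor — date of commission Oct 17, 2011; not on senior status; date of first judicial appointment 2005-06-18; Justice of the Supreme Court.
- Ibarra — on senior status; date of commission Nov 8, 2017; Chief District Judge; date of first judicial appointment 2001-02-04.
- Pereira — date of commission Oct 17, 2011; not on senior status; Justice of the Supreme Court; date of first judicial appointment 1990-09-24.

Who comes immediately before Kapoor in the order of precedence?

By office: Nakamura, Kapoor and Pereira (Justice of the Supreme Court); then Ibarra (Chief District Judge).
Among Nakamura, Kapoor and Pereira, on senior status before not on senior status: Nakamura (on senior status) before Kapoor and Pereira (not on senior status).
Kapoor and Pereira both have date of commission Oct 17, 2011, so the next rule applies.
Among Kapoor and Pereira, alphabetically by surname: Kapoor before Pereira.
Order: Nakamura, Kapoor, Pereira, Ibarra.

Nakamura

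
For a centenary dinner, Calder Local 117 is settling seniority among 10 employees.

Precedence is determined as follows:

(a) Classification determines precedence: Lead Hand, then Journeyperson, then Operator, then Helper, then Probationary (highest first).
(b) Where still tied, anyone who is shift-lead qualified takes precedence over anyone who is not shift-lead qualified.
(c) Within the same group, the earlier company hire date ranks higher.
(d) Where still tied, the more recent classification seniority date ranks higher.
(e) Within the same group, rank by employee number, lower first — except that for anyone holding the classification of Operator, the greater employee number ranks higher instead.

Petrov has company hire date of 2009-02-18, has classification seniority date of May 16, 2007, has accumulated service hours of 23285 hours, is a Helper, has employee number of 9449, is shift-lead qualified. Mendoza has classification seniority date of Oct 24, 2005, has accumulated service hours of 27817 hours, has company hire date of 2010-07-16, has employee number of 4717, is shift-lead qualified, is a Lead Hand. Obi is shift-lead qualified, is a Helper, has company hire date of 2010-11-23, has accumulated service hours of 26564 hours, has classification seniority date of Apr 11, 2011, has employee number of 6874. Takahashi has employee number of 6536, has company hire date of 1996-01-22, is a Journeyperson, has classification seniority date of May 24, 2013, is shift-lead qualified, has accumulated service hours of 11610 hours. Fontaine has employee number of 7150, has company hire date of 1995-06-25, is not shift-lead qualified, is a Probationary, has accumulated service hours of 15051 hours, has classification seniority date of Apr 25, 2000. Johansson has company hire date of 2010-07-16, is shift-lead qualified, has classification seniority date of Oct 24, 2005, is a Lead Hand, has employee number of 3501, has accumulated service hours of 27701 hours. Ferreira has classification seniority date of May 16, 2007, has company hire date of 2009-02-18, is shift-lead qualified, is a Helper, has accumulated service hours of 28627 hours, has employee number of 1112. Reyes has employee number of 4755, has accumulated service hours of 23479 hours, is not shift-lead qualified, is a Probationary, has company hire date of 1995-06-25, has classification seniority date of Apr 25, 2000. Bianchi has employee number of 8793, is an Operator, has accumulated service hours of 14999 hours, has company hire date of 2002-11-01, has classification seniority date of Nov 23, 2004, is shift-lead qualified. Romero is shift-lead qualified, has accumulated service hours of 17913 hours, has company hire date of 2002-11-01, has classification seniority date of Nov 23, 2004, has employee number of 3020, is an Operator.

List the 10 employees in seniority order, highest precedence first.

By classification: Johansson and Mendoza (Lead Hand); then Takahashi (Journeyperson); then Bianchi and Romero (Operator); then Ferreira, Petrov and Obi (Helper); then Reyes and Fontaine (Probationary).
Johansson and Mendoza are each shift-lead qualified, so the next rule applies.
Johansson and Mendoza both have company hire date 2010-07-16, so the next rule applies.
Johansson and Mendoza both have classification seniority date Oct 24, 2005, so the next rule applies.
Among Johansson and Mendoza, by employee number (lower first): Johansson (3501) before Mendoza (4717).
Bianchi and Romero are each shift-lead qualified, so the next rule applies.
Bianchi and Romero both have company hire date 2002-11-01, so the next rule applies.
Bianchi and Romero both have classification seniority date Nov 23, 2004, so the next rule applies.
Among Bianchi and Romero, by employee number (higher first) (reversed rule for this group): Bianchi (8793) before Romero (3020).
Ferreira, Petrov and Obi are each shift-lead qualified, so the next rule applies.
Among Ferreira, Petrov and Obi, by company hire date (earlier first): Ferreira and Petrov (2009-02-18) before Obi (2010-11-23).
Ferreira and Petrov both have classification seniority date May 16, 2007, so the next rule applies.
Among Ferreira and Petrov, by employee number (lower first): Ferreira (1112) before Petrov (9449).
Reyes and Fontaine are each not shift-lead qualified, so the next rule applies.
Reyes and Fontaine both have company hire date 1995-06-25, so the next rule applies.
Reyes and Fontaine both have classification seniority date Apr 25, 2000, so the next rule applies.
Among Reyes and Fontaine, by employee number (lower first): Reyes (4755) before Fontaine (7150).
Full order: Johansson, Mendoza, Takahashi, Bianchi, Romero, Ferreira, Petrov, Obi, Reyes, Fontaine.

Johansson, Mendoza, Takahashi, Bianchi, Romero, Ferreira, Petrov, Obi, Reyes, Fontaine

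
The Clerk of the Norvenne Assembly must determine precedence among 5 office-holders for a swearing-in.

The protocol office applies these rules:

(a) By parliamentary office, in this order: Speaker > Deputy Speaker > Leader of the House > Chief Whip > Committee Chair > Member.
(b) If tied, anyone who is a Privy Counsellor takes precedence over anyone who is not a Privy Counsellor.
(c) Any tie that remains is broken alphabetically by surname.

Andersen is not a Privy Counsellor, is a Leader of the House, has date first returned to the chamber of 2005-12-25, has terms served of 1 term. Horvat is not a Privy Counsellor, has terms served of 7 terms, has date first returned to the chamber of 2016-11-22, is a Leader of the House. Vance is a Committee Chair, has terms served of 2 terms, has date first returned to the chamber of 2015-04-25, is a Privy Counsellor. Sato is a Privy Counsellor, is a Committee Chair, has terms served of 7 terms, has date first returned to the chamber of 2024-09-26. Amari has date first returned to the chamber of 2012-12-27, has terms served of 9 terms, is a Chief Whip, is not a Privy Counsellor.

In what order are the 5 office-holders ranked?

By parliamentary office: Andersen and Horvat (Leader of the House); then Amari (Chief Whip); then Sato and Vance (Committee Chair).
Andersen and Horvat are each not a Privy Counsellor, so the next rule applies.
Among Andersen and Horvat, alphabetically by surname: Andersen before Horvat.
Sato and Vance are each a Privy Counsellor, so the next rule applies.
Among Sato and Vance, alphabetically by surname: Sato before Vance.
Full order: Andersen, Horvat, Amari, Sato, Vance.

Andersen, Horvat, Amari, Sato, Vance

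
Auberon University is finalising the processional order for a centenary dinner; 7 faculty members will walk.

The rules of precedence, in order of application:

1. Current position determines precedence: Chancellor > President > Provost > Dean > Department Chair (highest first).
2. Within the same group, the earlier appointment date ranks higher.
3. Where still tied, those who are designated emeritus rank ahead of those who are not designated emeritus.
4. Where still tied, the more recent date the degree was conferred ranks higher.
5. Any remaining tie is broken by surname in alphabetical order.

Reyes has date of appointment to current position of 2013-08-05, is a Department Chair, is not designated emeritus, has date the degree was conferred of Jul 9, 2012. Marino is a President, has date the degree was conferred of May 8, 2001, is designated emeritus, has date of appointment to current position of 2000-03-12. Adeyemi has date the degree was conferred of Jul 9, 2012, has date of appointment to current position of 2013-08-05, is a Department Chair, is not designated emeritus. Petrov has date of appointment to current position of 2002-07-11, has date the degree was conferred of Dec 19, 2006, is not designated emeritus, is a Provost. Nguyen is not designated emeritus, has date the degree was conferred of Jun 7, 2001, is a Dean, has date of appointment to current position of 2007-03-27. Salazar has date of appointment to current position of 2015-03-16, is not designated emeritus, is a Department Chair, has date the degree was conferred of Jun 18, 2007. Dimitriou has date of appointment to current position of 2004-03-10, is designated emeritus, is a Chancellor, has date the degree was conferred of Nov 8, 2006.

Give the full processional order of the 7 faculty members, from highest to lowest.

By current position: Dimitriou (Chancellor); then Marino (President); then Petrov (Provost); then Nguyen (Dean); then Adeyemi, Reyes and Salazar (Department Chair).
Among Adeyemi, Reyes and Salazar, by date of appointment to current position (earlier first): Adeyemi and Reyes (2013-08-05) before Salazar (2015-03-16).
Adeyemi and Reyes are each not designated emeritus, so the next rule applies.
Adeyemi and Reyes both have date the degree was conferred Jul 9, 2012, so the next rule applies.
Among Adeyemi and Reyes, alphabetically by surname: Adeyemi before Reyes.
Full order: Dimitriou, Marino, Petrov, Nguyen, Adeyemi, Reyes, Salazar.

Dimitriou, Marino, Petrov, Nguyen, Adeyemi, Reyes, Salazar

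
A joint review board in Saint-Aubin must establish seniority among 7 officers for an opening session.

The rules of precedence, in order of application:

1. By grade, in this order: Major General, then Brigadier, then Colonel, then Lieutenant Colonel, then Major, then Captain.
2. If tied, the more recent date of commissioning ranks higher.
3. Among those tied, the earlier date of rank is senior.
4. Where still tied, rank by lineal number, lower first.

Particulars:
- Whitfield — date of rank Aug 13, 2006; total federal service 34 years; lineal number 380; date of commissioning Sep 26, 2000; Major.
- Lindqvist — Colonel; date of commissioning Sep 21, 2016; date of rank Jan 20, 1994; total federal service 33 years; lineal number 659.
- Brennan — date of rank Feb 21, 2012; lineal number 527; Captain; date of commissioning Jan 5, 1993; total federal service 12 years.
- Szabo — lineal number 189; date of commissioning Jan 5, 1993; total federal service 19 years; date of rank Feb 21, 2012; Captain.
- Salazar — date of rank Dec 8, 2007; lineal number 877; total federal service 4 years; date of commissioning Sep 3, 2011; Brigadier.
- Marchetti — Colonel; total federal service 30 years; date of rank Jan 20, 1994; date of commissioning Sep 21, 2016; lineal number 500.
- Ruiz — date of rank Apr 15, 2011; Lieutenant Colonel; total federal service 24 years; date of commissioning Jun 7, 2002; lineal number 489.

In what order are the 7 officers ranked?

By grade: Salazar (Brigadier); then Marchetti and Lindqvist (Colonel); then Ruiz (Lieutenant Colonel); then Whitfield (Major); then Szabo and Brennan (Captain).
Marchetti and Lindqvist both have date of commissioning Sep 21, 2016, so the next rule applies.
Marchetti and Lindqvist both have date of rank Jan 20, 1994, so the next rule applies.
Among Marchetti and Lindqvist, by lineal number (lower first): Marchetti (500) before Lindqvist (659).
Szabo and Brennan both have date of commissioning Jan 5, 1993, so the next rule applies.
Szabo and Brennan both have date of rank Feb 21, 2012, so the next rule applies.
Among Szabo and Brennan, by lineal number (lower first): Szabo (189) before Brennan (527).
Full order: Salazar, Marchetti, Lindqvist, Ruiz, Whitfield, Szabo, Brennan.

Salazar, Marchetti, Lindqvist, Ruiz, Whitfield, Szabo, Brennan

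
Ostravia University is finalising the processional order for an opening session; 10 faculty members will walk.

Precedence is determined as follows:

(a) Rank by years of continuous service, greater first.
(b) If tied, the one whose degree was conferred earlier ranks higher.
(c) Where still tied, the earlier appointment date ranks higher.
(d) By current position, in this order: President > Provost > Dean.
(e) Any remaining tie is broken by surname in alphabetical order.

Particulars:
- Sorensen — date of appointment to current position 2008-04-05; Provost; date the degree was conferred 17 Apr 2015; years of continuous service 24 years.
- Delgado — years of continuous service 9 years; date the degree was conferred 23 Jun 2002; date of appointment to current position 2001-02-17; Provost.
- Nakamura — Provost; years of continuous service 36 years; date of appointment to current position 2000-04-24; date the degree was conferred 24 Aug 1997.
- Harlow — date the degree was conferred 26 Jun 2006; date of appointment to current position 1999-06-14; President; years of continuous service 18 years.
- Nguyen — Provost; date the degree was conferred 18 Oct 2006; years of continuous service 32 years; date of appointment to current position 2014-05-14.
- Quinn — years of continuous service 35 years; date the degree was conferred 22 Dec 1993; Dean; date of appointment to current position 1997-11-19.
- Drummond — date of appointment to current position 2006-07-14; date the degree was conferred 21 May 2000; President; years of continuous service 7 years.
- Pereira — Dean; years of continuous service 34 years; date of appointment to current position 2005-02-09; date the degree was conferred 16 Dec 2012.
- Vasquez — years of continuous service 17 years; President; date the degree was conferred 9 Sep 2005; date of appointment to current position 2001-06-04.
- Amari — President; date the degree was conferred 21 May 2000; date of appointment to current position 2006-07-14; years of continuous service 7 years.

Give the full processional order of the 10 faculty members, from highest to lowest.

By years of continuous service (higher first): Nakamura (36 years); then Quinn (35 years); then Pereira (34 years); then Nguyen (32 years); then Sorensen (24 years); then Harlow (18 years); then Vasquez (17 years); then Delgado (9 years); then Amari and Drummond (both 7 years).
Amari and Drummond both have date the degree was conferred 21 May 2000, so the next rule applies.
Amari and Drummond both have date of appointment to current position 2006-07-14, so the next rule applies.
Amari and Drummond are each President, so the next rule applies.
Among Amari and Drummond, alphabetically by surname: Amari before Drummond.
Full order: Nakamura, Quinn, Pereira, Nguyen, Sorensen, Harlow, Vasquez, Delgado, Amari, Drummond.

Nakamura, Quinn, Pereira, Nguyen, Sorensen, Harlow, Vasquez, Delgado, Amari, Drummond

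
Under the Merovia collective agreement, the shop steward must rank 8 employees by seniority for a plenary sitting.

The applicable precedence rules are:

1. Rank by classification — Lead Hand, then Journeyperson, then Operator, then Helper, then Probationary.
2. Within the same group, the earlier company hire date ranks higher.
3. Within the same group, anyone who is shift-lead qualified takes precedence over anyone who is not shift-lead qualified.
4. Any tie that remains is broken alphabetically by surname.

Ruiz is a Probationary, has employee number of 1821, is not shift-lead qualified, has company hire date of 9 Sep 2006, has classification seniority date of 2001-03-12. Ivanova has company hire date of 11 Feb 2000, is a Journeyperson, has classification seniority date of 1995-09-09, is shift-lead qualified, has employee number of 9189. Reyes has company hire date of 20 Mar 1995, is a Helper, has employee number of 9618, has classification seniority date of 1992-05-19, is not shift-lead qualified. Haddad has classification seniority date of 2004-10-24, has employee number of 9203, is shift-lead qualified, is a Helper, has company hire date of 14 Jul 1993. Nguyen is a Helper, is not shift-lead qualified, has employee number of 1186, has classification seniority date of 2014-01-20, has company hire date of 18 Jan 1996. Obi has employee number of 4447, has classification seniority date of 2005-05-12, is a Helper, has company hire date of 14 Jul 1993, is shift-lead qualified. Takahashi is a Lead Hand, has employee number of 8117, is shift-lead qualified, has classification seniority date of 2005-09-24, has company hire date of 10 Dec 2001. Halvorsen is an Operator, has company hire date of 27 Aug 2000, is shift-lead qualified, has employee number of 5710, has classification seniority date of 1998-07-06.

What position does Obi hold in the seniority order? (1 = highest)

5

By classification: Takahashi (Lead Hand); then Ivanova (Journeyperson); then Halvorsen (Operator); then Haddad, Obi, Reyes and Nguyen (Helper); then Ruiz (Probationary).
Among Haddad, Obi, Reyes and Nguyen, by company hire date (earlier first): Haddad and Obi (14 Jul 1993) before Reyes (20 Mar 1995) before Nguyen (18 Jan 1996).
Haddad and Obi are each shift-lead qualified, so the next rule applies.
Among Haddad and Obi, alphabetically by surname: Haddad before Obi.
Order: Takahashi, Ivanova, Halvorsen, Haddad, Obi, Reyes, Nguyen, Ruiz. So position 5.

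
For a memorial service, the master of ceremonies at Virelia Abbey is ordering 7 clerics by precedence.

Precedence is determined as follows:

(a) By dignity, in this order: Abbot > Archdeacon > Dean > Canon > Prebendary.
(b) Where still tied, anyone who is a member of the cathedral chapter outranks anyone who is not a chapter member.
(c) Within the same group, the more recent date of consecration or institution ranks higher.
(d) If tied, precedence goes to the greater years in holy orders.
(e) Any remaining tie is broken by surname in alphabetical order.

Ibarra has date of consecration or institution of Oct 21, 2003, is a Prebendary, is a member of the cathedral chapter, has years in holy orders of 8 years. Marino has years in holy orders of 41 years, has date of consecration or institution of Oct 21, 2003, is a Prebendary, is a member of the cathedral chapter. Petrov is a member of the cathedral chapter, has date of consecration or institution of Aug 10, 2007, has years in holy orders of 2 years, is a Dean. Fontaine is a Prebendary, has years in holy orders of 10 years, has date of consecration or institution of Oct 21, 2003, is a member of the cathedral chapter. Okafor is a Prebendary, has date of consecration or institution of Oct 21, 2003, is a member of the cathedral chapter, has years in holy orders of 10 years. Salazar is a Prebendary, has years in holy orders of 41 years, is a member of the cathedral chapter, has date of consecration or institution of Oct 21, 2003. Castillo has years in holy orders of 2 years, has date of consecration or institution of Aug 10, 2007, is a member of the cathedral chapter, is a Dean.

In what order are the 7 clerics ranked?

By dignity: Castillo and Petrov (Dean); then Marino, Salazar, Fontaine, Okafor and Ibarra (Prebendary).
Castillo and Petrov are each a member of the cathedral chapter, so the next rule applies.
Castillo and Petrov both have date of consecration or institution Aug 10, 2007, so the next rule applies.
Castillo and Petrov both have years in holy orders 2 years, so the next rule applies.
Among Castillo and Petrov, alphabetically by surname: Castillo before Petrov.
Marino, Salazar, Fontaine, Okafor and Ibarra are each a member of the cathedral chapter, so the next rule applies.
Marino, Salazar, Fontaine, Okafor and Ibarra all have date of consecration or institution Oct 21, 2003, so the next rule applies.
Among Marino, Salazar, Fontaine, Okafor and Ibarra, by years in holy orders (higher first): Marino and Salazar (41 years) before Fontaine and Okafor (10 years) before Ibarra (8 years).
Among Marino and Salazar, alphabetically by surname: Marino before Salazar.
Among Fontaine and Okafor, alphabetically by surname: Fontaine before Okafor.
Full order: Castillo, Petrov, Marino, Salazar, Fontaine, Okafor, Ibarra.

Castillo, Petrov, Marino, Salazar, Fontaine, Okafor, Ibarra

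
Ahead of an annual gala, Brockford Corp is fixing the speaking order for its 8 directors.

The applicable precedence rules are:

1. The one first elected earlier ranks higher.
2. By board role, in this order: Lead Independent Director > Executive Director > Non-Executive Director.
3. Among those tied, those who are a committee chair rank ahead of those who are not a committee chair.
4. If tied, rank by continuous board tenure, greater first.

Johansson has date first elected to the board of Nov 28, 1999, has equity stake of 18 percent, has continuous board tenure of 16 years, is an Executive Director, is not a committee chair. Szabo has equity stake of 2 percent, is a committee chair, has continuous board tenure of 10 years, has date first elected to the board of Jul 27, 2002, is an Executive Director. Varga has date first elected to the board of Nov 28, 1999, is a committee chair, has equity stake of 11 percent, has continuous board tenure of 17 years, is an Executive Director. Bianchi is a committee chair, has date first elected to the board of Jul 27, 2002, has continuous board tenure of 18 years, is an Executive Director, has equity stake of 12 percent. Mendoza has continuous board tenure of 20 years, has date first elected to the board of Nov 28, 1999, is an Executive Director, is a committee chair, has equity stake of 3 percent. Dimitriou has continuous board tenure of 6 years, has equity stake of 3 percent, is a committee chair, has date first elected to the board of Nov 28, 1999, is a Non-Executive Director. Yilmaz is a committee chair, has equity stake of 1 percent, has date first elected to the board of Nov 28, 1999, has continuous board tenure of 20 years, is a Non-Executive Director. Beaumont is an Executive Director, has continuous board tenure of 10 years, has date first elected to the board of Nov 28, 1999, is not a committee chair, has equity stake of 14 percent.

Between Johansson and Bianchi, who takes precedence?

Johansson

By date first elected to the board (earlier first): Mendoza, Varga, Johansson, Beaumont, Yilmaz and Dimitriou (each Nov 28, 1999); then Bianchi and Szabo (both Jul 27, 2002).
Among Mendoza, Varga, Johansson, Beaumont, Yilmaz and Dimitriou, by board role: Mendoza, Varga, Johansson and Beaumont (Executive Director) before Yilmaz and Dimitriou (Non-Executive Director).
Among Mendoza, Varga, Johansson and Beaumont, a committee chair before not a committee chair: Mendoza and Varga (a committee chair) before Johansson and Beaumont (not a committee chair).
Among Mendoza and Varga, by continuous board tenure (higher first): Mendoza (20 years) before Varga (17 years).
Among Johansson and Beaumont, by continuous board tenure (higher first): Johansson (16 years) before Beaumont (10 years).
Yilmaz and Dimitriou are each a committee chair, so the next rule applies.
Among Yilmaz and Dimitriou, by continuous board tenure (higher first): Yilmaz (20 years) before Dimitriou (6 years).
Bianchi and Szabo are each Executive Director, so the next rule applies.
Bianchi and Szabo are each a committee chair, so the next rule applies.
Among Bianchi and Szabo, by continuous board tenure (higher first): Bianchi (18 years) before Szabo (10 years).
So Johansson takes precedence.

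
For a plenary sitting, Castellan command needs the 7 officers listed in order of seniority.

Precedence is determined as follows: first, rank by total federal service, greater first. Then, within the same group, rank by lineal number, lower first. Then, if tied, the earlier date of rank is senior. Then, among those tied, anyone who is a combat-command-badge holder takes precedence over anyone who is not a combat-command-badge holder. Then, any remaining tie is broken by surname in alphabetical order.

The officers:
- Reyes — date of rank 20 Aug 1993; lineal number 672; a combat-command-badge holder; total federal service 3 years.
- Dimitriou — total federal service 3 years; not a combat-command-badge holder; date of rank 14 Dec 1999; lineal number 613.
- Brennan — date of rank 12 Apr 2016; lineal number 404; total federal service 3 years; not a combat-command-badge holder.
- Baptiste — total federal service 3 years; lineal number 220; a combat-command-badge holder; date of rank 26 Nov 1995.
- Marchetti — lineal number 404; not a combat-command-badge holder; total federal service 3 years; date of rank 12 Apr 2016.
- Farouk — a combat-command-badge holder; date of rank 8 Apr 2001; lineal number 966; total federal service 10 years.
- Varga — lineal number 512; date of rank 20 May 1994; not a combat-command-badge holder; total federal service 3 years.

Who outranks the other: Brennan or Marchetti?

By total federal service (higher first): Farouk (10 years); then Baptiste, Brennan, Marchetti, Varga, Dimitriou and Reyes (each 3 years).
Among Baptiste, Brennan, Marchetti, Varga, Dimitriou and Reyes, by lineal number (lower first): Baptiste (220) before Brennan and Marchetti (404) before Varga (512) before Dimitriou (613) before Reyes (672).
Brennan and Marchetti both have date of rank 12 Apr 2016, so the next rule applies.
Brennan and Marchetti are each not a combat-command-badge holder, so the next rule applies.
Among Brennan and Marchetti, alphabetically by surname: Brennan before Marchetti.
So Brennan takes precedence.

Brennan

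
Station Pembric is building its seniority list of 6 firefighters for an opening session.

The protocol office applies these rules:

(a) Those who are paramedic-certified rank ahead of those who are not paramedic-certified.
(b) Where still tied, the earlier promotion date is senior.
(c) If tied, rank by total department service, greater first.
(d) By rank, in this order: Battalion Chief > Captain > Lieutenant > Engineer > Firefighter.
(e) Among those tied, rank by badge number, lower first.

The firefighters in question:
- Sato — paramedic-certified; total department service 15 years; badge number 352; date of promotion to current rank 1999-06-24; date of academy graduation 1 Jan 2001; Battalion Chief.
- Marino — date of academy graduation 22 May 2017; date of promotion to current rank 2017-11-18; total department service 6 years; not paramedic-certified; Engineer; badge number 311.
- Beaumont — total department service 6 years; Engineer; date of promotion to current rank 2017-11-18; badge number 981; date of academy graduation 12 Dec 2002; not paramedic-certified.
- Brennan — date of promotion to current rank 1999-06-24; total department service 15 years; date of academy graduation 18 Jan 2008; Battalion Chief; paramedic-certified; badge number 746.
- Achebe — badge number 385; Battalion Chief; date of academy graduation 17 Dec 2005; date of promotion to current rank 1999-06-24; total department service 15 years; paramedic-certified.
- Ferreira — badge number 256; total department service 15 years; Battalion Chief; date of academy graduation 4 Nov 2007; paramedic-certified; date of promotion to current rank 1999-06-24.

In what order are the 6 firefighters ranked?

By the first rule: Ferreira, Sato, Achebe and Brennan (each paramedic-certified); then Marino and Beaumont (both not paramedic-certified).
Ferreira, Sato, Achebe and Brennan all have date of promotion to current rank 1999-06-24, so the next rule applies.
Ferreira, Sato, Achebe and Brennan all have total department service 15 years, so the next rule applies.
Ferreira, Sato, Achebe and Brennan are each Battalion Chief, so the next rule applies.
Among Ferreira, Sato, Achebe and Brennan, by badge number (lower first): Ferreira (256) before Sato (352) before Achebe (385) before Brennan (746).
Marino and Beaumont both have date of promotion to current rank 2017-11-18, so the next rule applies.
Marino and Beaumont both have total department service 6 years, so the next rule applies.
Marino and Beaumont are each Engineer, so the next rule applies.
Among Marino and Beaumont, by badge number (lower first): Marino (311) before Beaumont (981).
Full order: Ferreira, Sato, Achebe, Brennan, Marino, Beaumont.

Ferreira, Sato, Achebe, Brennan, Marino, Beaumont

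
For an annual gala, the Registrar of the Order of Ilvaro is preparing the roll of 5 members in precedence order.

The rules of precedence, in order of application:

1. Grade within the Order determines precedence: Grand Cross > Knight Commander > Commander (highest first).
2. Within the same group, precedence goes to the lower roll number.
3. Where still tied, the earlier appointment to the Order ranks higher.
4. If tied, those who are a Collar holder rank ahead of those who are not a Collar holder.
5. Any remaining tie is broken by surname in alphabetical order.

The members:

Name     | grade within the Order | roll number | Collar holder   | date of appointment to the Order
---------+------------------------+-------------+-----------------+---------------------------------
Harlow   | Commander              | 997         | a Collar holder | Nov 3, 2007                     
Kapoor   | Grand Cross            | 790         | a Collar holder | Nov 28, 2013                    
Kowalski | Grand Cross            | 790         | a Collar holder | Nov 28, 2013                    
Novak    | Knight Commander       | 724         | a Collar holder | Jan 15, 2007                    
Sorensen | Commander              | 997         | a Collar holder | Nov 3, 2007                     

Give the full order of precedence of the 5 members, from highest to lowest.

Kapoor, Kowalski, Novak, Harlow, Sorensen

By grade within the Order: Kapoor and Kowalski (Grand Cross); then Novak (Knight Commander); then Harlow and Sorensen (Commander).
Kapoor and Kowalski both have roll number 790, so the next rule applies.
Kapoor and Kowalski both have date of appointment to the Order Nov 28, 2013, so the next rule applies.
Kapoor and Kowalski are each a Collar holder, so the next rule applies.
Among Kapoor and Kowalski, alphabetically by surname: Kapoor before Kowalski.
Harlow and Sorensen both have roll number 997, so the next rule applies.
Harlow and Sorensen both have date of appointment to the Order Nov 3, 2007, so the next rule applies.
Harlow and Sorensen are each a Collar holder, so the next rule applies.
Among Harlow and Sorensen, alphabetically by surname: Harlow before Sorensen.
Full order: Kapoor, Kowalski, Novak, Harlow, Sorensen.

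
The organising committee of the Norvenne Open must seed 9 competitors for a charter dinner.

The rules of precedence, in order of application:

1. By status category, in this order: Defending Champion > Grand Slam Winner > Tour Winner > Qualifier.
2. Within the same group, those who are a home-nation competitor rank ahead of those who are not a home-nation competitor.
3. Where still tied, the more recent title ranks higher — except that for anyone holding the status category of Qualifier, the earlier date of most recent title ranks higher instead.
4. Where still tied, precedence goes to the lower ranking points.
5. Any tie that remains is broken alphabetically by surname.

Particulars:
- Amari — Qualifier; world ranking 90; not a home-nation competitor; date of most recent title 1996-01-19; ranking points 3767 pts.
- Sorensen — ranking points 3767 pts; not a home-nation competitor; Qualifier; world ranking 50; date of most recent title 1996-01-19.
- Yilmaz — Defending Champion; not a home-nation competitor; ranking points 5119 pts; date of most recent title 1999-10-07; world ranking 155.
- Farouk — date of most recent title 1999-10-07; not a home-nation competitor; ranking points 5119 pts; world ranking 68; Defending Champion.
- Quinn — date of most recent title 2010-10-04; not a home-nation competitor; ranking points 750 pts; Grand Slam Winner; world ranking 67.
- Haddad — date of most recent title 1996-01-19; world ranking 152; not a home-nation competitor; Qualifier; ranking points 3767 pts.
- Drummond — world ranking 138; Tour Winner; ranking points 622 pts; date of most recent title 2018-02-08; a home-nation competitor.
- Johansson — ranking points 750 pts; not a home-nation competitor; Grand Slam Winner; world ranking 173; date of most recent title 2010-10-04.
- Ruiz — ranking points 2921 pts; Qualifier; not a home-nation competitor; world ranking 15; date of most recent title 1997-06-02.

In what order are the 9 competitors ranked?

Farouk, Yilmaz, Johansson, Quinn, Drummond, Amari, Haddad, Sorensen, Ruiz

By status category: Farouk and Yilmaz (Defending Champion); then Johansson and Quinn (Grand Slam Winner); then Drummond (Tour Winner); then Amari, Haddad, Sorensen and Ruiz (Qualifier).
Farouk and Yilmaz are each not a home-nation competitor, so the next rule applies.
Farouk and Yilmaz both have date of most recent title 1999-10-07, so the next rule applies.
Farouk and Yilmaz both have ranking points 5119 pts, so the next rule applies.
Among Farouk and Yilmaz, alphabetically by surname: Farouk before Yilmaz.
Johansson and Quinn are each not a home-nation competitor, so the next rule applies.
Johansson and Quinn both have date of most recent title 2010-10-04, so the next rule applies.
Johansson and Quinn both have ranking points 750 pts, so the next rule applies.
Among Johansson and Quinn, alphabetically by surname: Johansson before Quinn.
Amari, Haddad, Sorensen and Ruiz are each not a home-nation competitor, so the next rule applies.
Among Amari, Haddad, Sorensen and Ruiz, by date of most recent title (earlier first) (reversed rule for this group): Amari, Haddad and Sorensen (1996-01-19) before Ruiz (1997-06-02).
Amari, Haddad and Sorensen all have ranking points 3767 pts, so the next rule applies.
Among Amari, Haddad and Sorensen, alphabetically by surname: Amari before Haddad before Sorensen.
Full order: Farouk, Yilmaz, Johansson, Quinn, Drummond, Amari, Haddad, Sorensen, Ruiz.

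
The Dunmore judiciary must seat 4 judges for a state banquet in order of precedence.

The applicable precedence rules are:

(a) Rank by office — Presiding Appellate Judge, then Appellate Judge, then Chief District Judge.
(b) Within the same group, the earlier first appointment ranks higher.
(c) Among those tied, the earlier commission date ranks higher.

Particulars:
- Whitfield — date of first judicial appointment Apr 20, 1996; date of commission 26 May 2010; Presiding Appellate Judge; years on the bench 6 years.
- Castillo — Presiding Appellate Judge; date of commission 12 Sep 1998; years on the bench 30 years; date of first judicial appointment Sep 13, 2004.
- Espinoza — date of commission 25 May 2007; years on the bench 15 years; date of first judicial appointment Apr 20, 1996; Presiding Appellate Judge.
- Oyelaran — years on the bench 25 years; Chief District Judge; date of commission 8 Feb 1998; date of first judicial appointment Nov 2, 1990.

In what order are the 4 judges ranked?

By office: Espinoza, Whitfield and Castillo (Presiding Appellate Judge); then Oyelaran (Chief District Judge).
Among Espinoza, Whitfield and Castillo, by date of first judicial appointment (earlier first): Espinoza and Whitfield (Apr 20, 1996) before Castillo (Sep 13, 2004).
Among Espinoza and Whitfield, by date of commission (earlier first): Espinoza (25 May 2007) before Whitfield (26 May 2010).
Full order: Espinoza, Whitfield, Castillo, Oyelaran.

Espinoza, Whitfield, Castillo, Oyelaran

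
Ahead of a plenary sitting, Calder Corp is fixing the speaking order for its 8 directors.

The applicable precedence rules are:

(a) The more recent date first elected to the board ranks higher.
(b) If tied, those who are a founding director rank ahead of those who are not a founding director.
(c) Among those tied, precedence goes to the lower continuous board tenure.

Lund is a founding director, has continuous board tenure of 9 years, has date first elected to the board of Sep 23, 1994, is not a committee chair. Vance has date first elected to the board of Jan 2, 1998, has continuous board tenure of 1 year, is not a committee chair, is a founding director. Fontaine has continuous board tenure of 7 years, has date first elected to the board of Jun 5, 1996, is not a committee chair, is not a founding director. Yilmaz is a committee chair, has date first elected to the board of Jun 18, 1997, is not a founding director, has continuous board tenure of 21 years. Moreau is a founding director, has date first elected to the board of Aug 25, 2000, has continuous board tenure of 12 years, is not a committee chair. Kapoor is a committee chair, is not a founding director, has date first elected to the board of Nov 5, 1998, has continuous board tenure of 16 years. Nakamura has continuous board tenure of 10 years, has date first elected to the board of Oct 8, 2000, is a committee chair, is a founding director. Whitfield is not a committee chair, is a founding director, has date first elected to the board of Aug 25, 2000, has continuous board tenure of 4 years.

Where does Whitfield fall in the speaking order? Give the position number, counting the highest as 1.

By date first elected to the board (later first): Nakamura (Oct 8, 2000); then Whitfield and Moreau (both Aug 25, 2000); then Kapoor (Nov 5, 1998); then Vance (Jan 2, 1998); then Yilmaz (Jun 18, 1997); then Fontaine (Jun 5, 1996); then Lund (Sep 23, 1994).
Whitfield and Moreau are each a founding director, so the next rule applies.
Among Whitfield and Moreau, by continuous board tenure (lower first): Whitfield (4 years) before Moreau (12 years).
Order: Nakamura, Whitfield, Moreau, Kapoor, Vance, Yilmaz, Fontaine, Lund. So position 2.

2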